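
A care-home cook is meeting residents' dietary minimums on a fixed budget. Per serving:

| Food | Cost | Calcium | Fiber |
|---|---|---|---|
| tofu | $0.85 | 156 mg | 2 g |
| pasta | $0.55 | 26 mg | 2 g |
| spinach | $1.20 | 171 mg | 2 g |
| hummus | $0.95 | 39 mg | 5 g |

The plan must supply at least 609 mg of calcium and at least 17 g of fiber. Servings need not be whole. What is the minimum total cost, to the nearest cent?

Two binding constraints pin down two serving amounts, so the optimal mix uses at most two foods. The candidates are each food alone (scaled to the tighter of calcium/fiber) and each pair with both constraints tight.
tofu only: max(609/156, 17/2) = 8.5 servings → $7.22.
pasta only: max(609/26, 17/2) = 23.42 servings → $12.88.
spinach only: max(609/171, 17/2) = 8.5 servings → $10.20.
hummus only: max(609/39, 17/5) = 15.62 servings → $14.83.
tofu + pasta with both tight: 2.985 servings and 5.515 servings → $5.57.
tofu + spinach with both targets exact would need a negative amount; discard.
tofu + hummus with both tight: 3.393 servings and 2.043 servings → $4.82.
pasta + spinach with both tight: 5.824 servings and 2.676 servings → $6.41.
pasta + hummus: the both-tight solution has a negative serving — not a feasible corner.
spinach + hummus with both tight: 3.066 servings and 2.174 servings → $5.74.
Cheapest feasible corner: $4.82.

$4.82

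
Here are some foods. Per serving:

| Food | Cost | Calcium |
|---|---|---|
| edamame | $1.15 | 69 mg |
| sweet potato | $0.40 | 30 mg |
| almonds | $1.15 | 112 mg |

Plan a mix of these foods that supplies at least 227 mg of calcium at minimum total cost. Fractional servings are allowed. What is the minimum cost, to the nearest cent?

$2.33

Cost per mg of calcium: almonds $0.0103, sweet potato $0.0133, edamame $0.0167.
With no serving limits, use only almonds: 227 mg / 112 mg = 2.027 servings × $1.15 = $2.33.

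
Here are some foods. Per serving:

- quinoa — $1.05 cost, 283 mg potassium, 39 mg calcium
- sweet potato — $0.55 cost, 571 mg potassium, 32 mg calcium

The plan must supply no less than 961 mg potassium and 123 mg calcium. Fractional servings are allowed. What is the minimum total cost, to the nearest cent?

Minimising a linear cost over {potassium ≥ 961, calcium ≥ 123, servings ≥ 0} — the optimum is at a vertex, using one or two foods.
quinoa only: max(961/283, 123/39) = 3.396 servings → $3.57.
sweet potato only: max(961/571, 123/32) = 3.844 servings → $2.11.
quinoa + sweet potato with both tight: 2.988 servings and 0.2021 servings → $3.25.
Cheapest feasible corner: $2.11.

$2.11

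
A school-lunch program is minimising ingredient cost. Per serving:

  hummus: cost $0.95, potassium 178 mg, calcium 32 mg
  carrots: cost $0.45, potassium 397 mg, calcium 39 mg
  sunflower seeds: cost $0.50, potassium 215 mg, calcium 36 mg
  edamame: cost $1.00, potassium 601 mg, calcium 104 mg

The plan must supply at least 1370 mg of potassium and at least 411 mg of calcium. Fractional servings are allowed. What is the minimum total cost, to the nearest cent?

$3.95

Minimising a linear cost over {potassium ≥ 1370, calcium ≥ 411, servings ≥ 0} — the optimum is at a vertex, using one or two foods.
hummus only: max(1370/178, 411/32) = 12.84 servings → $12.20.
carrots only: max(1370/397, 411/39) = 10.54 servings → $4.74.
sunflower seeds only: max(1370/215, 411/36) = 11.42 servings → $5.71.
edamame only: max(1370/601, 411/104) = 3.952 servings → $3.95.
hummus + carrots: the both-tight solution has a negative serving — not a feasible corner.
hummus + sunflower seeds: intersection lies outside the first quadrant.
hummus + edamame: intersection lies outside the first quadrant.
carrots + sunflower seeds with both targets exact would need a negative amount; discard.
carrots + edamame with both targets exact would need a negative amount; discard.
sunflower seeds + edamame: the both-tight solution has a negative serving — not a feasible corner.
Cheapest feasible corner: $3.95.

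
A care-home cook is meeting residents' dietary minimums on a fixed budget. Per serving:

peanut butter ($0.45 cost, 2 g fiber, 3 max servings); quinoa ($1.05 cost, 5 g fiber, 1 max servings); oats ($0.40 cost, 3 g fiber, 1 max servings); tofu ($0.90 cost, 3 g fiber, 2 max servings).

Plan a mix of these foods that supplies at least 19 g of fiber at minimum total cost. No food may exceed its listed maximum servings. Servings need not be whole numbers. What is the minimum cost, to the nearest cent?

$4.30

Cost per g of fiber: oats $0.1333, quinoa $0.2100, peanut butter $0.2250, tofu $0.3000.
Take 1 serving of oats: +3.0 g fiber for $0.40 (total $0.40, still need 16.0 g).
Take 1 serving of quinoa: +5.0 g fiber for $1.05 (total $1.45, still need 11.0 g).
Take 3 servings of peanut butter: +6.0 g fiber for $1.35 (total $2.80, still need 5.0 g).
Take 1.667 servings of tofu: +5.0 g fiber for $1.50 (total $4.30, still need 0.0 g).
Filling from the cheapest source first is optimal under one linear minimum: $4.30.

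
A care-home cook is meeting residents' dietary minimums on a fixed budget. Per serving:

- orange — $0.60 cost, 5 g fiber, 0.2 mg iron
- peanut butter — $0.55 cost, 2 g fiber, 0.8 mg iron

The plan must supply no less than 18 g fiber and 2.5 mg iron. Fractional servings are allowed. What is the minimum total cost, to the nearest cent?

Minimising a linear cost over {fiber ≥ 18, iron ≥ 2.5, servings ≥ 0} — the optimum is at a vertex, using one or two foods.
orange only: max(18/5, 2.5/0.2) = 12.5 servings → $7.50.
peanut butter only: max(18/2, 2.5/0.8) = 9 servings → $4.95.
orange + peanut butter with both tight: 2.611 servings and 2.472 servings → $2.93.
The minimum over all feasible corners is $2.93.

$2.93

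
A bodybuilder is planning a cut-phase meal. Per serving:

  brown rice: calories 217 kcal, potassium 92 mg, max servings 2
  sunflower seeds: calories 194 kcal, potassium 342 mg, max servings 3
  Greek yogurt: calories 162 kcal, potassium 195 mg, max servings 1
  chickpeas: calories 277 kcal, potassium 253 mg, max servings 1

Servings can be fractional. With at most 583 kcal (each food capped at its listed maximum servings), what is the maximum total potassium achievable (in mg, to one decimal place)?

Potassium per kcal: sunflower seeds 1.763, Greek yogurt 1.204, chickpeas 0.9134, brown rice 0.424.
Take 3 servings of sunflower seeds: uses 582 kcal, +1026.0 mg potassium (running total 1026.0 mg).
Take 0.006173 servings of Greek yogurt: uses 1 kcal, +1.2 mg potassium (running total 1027.2 mg).
Filling greedily by potassium-per-kcal is optimal for one linear limit, giving 1027.2 mg.

1027.2 mg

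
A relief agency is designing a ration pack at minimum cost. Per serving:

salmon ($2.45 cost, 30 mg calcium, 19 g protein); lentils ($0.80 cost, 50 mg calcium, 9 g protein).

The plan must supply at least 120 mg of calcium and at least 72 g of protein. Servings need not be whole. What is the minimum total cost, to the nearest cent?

With two linear requirements the optimum uses one or two foods; enumerate the corners.
salmon only: max(120/30, 72/19) = 4 servings → $9.80.
lentils only: max(120/50, 72/9) = 8 servings → $6.40.
salmon + lentils with both tight: 3.706 servings and 0.1765 servings → $9.22.
So the least-cost plan costs $6.40.

$6.40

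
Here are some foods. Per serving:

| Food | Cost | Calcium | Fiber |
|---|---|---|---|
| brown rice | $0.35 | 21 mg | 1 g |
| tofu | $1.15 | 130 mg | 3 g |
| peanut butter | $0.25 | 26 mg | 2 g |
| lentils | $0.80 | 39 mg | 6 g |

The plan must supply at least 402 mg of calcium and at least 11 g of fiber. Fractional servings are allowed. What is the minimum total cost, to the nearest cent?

This is a tiny linear program; its minimum lies at a vertex of the feasible set. List the vertices and price them.
brown rice only: max(402/21, 11/1) = 19.14 servings → $6.70.
tofu only: max(402/130, 11/3) = 3.667 servings → $4.22.
peanut butter only: max(402/26, 11/2) = 15.46 servings → $3.87.
lentils only: max(402/39, 11/6) = 10.31 servings → $8.25.
brown rice + tofu with both tight: 3.343 servings and 2.552 servings → $4.11.
brown rice + peanut butter with both targets exact would need a negative amount; discard.
brown rice + lentils: intersection lies outside the first quadrant.
tofu + peanut butter with both tight: 2.846 servings and 1.231 servings → $3.58.
tofu + lentils with both tight: 2.991 servings and 0.3379 servings → $3.71.
peanut butter + lentils: the both-tight solution has a negative serving — not a feasible corner.
Cheapest feasible corner: $3.58.

$3.58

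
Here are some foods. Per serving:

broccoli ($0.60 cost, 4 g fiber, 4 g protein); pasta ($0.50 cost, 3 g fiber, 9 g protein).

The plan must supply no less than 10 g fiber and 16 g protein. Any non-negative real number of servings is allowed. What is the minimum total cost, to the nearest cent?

$1.55

Check every corner: each single food scaled to meet both minima, and each pair solved so both constraints bind.
broccoli only: max(10/4, 16/4) = 4 servings → $2.40.
pasta only: max(10/3, 16/9) = 3.333 servings → $1.67.
broccoli + pasta with both tight: 1.75 servings and 1 serving → $1.55.
So the least-cost plan costs $1.55.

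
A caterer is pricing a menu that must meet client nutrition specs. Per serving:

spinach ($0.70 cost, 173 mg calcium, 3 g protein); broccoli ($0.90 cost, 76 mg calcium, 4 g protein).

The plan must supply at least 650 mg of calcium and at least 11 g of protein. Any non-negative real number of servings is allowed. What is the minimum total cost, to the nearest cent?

$2.63

This is a tiny linear program; its minimum lies at a vertex of the feasible set. List the vertices and price them.
spinach only: max(650/173, 11/3) = 3.757 servings → $2.63.
broccoli only: max(650/76, 11/4) = 8.553 servings → $7.70.
spinach + broccoli: intersection lies outside the first quadrant.
So the least-cost plan costs $2.63.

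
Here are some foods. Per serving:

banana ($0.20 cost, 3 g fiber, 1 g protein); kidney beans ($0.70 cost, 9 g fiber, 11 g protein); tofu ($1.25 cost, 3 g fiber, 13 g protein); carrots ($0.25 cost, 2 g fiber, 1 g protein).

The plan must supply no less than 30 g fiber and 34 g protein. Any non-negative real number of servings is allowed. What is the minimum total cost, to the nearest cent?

$2.30

The cheapest plan sits at a corner of the feasible region — with two constraints it uses at most two foods.
banana only: max(30/3, 34/1) = 34 servings → $6.80.
kidney beans only: max(30/9, 34/11) = 3.333 servings → $2.33.
tofu only: max(30/3, 34/13) = 10 servings → $12.50.
carrots only: max(30/2, 34/1) = 34 servings → $8.50.
banana + kidney beans with both tight: 1 serving and 3 servings → $2.30.
banana + tofu with both tight: 8 servings and 2 servings → $4.10.
banana + carrots with both targets exact would need a negative amount; discard.
kidney beans + tofu: the both-tight solution has a negative serving — not a feasible corner.
kidney beans + carrots with both tight: 2.923 servings and 1.846 servings → $2.51.
tofu + carrots with both tight: 1.652 servings and 12.52 servings → $5.20.
So the least-cost plan costs $2.30.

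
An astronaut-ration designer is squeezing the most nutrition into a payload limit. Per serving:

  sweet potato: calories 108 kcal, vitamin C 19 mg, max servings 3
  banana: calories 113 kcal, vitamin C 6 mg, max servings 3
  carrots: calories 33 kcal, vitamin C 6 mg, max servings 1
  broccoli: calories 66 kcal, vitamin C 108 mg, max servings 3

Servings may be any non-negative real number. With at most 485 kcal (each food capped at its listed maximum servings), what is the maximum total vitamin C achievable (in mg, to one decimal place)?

Vitamin C per kcal: broccoli 1.636, carrots 0.1818, sweet potato 0.1759, banana 0.0531.
Take 3 servings of broccoli: uses 198 kcal, +324.0 mg vitamin C (running total 324.0 mg).
Take 1 serving of carrots: uses 33 kcal, +6.0 mg vitamin C (running total 330.0 mg).
Take 2.352 servings of sweet potato: uses 254 kcal, +44.7 mg vitamin C (running total 374.7 mg).
Filling greedily by vitamin C-per-kcal is optimal for one linear limit, giving 374.7 mg.

374.7 mg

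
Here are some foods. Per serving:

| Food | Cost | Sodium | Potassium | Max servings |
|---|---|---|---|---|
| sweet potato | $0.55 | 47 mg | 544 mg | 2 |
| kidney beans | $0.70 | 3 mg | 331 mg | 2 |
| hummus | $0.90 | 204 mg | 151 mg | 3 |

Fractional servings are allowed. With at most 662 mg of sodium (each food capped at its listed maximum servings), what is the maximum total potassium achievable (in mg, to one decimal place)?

2166.0 mg

Potassium per mg sodium: kidney beans 110.3, sweet potato 11.57, hummus 0.7402.
Take 2 servings of kidney beans: uses 6 mg sodium, +662.0 mg potassium (running total 662.0 mg).
Take 2 servings of sweet potato: uses 94 mg sodium, +1088.0 mg potassium (running total 1750.0 mg).
Take 2.755 servings of hummus: uses 562 mg sodium, +416.0 mg potassium (running total 2166.0 mg).
Filling greedily by potassium-per-mg sodium is optimal for one linear limit, giving 2166.0 mg.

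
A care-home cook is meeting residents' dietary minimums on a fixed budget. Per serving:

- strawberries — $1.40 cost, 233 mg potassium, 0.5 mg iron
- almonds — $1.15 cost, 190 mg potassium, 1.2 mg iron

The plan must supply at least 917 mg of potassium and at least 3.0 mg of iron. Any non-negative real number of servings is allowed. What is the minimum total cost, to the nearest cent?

The cheapest plan sits at a corner of the feasible region — with two constraints it uses at most two foods.
strawberries only: max(917/233, 3.0/0.5) = 6 servings → $8.40.
almonds only: max(917/190, 3.0/1.2) = 4.826 servings → $5.55.
strawberries + almonds with both tight: 2.873 servings and 1.303 servings → $5.52.
Cheapest feasible corner: $5.52.

$5.52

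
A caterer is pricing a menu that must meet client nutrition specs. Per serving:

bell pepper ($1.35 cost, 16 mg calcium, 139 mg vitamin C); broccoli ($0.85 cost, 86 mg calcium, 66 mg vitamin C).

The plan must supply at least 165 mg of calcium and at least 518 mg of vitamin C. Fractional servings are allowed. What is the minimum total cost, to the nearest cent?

At the optimum either one food covers both requirements or two foods hit both targets exactly; no other combination can be cheaper.
bell pepper only: max(165/16, 518/139) = 10.31 servings → $13.92.
broccoli only: max(165/86, 518/66) = 7.848 servings → $6.67.
bell pepper + broccoli with both tight: 3.088 servings and 1.344 servings → $5.31.
So the least-cost plan costs $5.31.

$5.31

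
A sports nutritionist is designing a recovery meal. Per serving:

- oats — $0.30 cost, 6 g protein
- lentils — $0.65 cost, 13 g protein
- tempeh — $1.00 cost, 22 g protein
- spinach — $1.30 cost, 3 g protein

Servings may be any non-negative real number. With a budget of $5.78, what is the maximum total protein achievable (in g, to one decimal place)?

127.2 g

Protein per dollar: tempeh 22, oats 20, lentils 20, spinach 2.308.
With no serving limits, spend the whole cost allowance on tempeh: $5.78 / $1.00 × 22 g = 127.2 g.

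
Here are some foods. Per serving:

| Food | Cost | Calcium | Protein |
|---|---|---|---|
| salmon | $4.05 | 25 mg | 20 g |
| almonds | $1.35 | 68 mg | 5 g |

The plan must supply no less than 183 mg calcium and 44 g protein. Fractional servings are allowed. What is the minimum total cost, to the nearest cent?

$9.61

This is a tiny linear program; its minimum lies at a vertex of the feasible set. List the vertices and price them.
salmon only: max(183/25, 44/20) = 7.32 servings → $29.65.
almonds only: max(183/68, 44/5) = 8.8 servings → $11.88.
salmon + almonds with both tight: 1.682 servings and 2.073 servings → $9.61.
Cheapest feasible corner: $9.61.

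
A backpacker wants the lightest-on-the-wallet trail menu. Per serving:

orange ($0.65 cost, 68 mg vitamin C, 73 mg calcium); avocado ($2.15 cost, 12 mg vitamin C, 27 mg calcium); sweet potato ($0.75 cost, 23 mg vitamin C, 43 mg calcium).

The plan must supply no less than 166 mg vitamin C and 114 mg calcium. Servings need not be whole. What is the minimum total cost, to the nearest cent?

$1.59

For a min-cost LP with two ≥-constraints, a basic feasible solution has at most two positive variables.
orange only: max(166/68, 114/73) = 2.441 servings → $1.59.
avocado only: max(166/12, 114/27) = 13.83 servings → $29.74.
sweet potato only: max(166/23, 114/43) = 7.217 servings → $5.41.
orange + avocado: the both-tight solution has a negative serving — not a feasible corner.
orange + sweet potato: the both-tight solution has a negative serving — not a feasible corner.
avocado + sweet potato: the both-tight solution has a negative serving — not a feasible corner.
Cheapest feasible corner: $1.59.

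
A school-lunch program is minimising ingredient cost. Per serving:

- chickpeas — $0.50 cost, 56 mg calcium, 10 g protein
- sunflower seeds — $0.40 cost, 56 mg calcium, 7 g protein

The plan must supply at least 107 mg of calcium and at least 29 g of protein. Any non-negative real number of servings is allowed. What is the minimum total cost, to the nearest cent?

$1.45

Two binding constraints pin down two serving amounts, so the optimal mix uses at most two foods. The candidates are each food alone (scaled to the tighter of calcium/protein) and each pair with both constraints tight.
chickpeas only: max(107/56, 29/10) = 2.9 servings → $1.45.
sunflower seeds only: max(107/56, 29/7) = 4.143 servings → $1.66.
chickpeas + sunflower seeds: the both-tight solution has a negative serving — not a feasible corner.
Cheapest feasible corner: $1.45.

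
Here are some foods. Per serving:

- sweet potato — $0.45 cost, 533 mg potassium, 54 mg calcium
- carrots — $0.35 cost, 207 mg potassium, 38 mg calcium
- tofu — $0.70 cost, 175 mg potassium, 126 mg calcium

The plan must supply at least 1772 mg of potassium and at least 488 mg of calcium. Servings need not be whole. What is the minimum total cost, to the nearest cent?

$3.07

The cheapest plan sits at a corner of the feasible region — with two constraints it uses at most two foods.
sweet potato only: max(1772/533, 488/54) = 9.037 servings → $4.07.
carrots only: max(1772/207, 488/38) = 12.84 servings → $4.49.
tofu only: max(1772/175, 488/126) = 10.13 servings → $7.09.
sweet potato + carrots: the both-tight solution has a negative serving — not a feasible corner.
sweet potato + tofu with both tight: 2.389 servings and 2.849 servings → $3.07.
carrots + tofu with both tight: 7.095 servings and 1.733 servings → $3.70.
The minimum over all feasible corners is $3.07.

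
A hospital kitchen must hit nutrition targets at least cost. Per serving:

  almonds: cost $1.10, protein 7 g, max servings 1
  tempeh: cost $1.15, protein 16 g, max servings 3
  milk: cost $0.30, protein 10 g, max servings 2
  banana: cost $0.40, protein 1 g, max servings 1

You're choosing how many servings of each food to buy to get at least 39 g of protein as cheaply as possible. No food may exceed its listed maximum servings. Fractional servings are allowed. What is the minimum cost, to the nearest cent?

Cost per g of protein: milk $0.0300, tempeh $0.0719, almonds $0.1571, banana $0.4000.
Take 2 servings of milk: +20.0 g protein for $0.60 (total $0.60, still need 19.0 g).
Take 1.188 servings of tempeh: +19.0 g protein for $1.37 (total $1.97, still need 0.0 g).
Filling from the cheapest source first is optimal under one linear minimum: $1.97.

$1.97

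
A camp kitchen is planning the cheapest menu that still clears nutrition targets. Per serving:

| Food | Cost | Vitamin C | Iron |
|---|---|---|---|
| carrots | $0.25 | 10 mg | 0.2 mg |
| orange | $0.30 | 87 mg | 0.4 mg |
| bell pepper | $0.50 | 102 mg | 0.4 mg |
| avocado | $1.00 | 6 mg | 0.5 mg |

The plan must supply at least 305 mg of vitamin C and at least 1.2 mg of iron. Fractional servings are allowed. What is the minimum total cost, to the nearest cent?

carrots only: max(305/10, 1.2/0.2) = 30.5 servings → $7.62.
orange only: max(305/87, 1.2/0.4) = 3.506 servings → $1.05.
bell pepper only: max(305/102, 1.2/0.4) = 3 servings → $1.50.
avocado only: max(305/6, 1.2/0.5) = 50.83 servings → $50.83.
carrots + orange with both targets exact would need a negative amount; discard.
carrots + bell pepper with both tight: 0.02439 servings and 2.988 servings → $1.50.
carrots + avocado: intersection lies outside the first quadrant.
orange + bell pepper with both tight: 0.06667 servings and 2.933 servings → $1.49.
orange + avocado: intersection lies outside the first quadrant.
bell pepper + avocado with both tight: 2.99 servings and 0.00823 servings → $1.50.
So the least-cost plan costs $1.05.

$1.05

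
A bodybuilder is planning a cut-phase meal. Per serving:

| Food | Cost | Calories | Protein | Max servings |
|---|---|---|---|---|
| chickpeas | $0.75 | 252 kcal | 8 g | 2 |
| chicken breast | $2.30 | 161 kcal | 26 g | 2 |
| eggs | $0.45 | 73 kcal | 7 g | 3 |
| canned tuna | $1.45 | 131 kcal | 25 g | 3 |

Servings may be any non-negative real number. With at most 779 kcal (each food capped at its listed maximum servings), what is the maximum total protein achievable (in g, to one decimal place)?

133.1 g

Protein per kcal: canned tuna 0.1908, chicken breast 0.1615, eggs 0.09589, chickpeas 0.03175.
Take 3 servings of canned tuna: uses 393 kcal, +75.0 g protein (running total 75.0 g).
Take 2 servings of chicken breast: uses 322 kcal, +52.0 g protein (running total 127.0 g).
Take 0.8767 servings of eggs: uses 64 kcal, +6.1 g protein (running total 133.1 g).
Filling greedily by protein-per-kcal is optimal for one linear limit, giving 133.1 g.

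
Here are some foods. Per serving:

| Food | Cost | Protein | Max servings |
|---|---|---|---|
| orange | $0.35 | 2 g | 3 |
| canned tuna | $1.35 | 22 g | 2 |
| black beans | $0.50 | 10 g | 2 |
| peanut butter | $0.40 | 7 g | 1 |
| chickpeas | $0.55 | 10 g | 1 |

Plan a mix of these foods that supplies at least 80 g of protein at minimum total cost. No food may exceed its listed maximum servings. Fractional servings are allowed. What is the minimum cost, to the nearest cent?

$4.59

Cost per g of protein: black beans $0.0500, chickpeas $0.0550, peanut butter $0.0571, canned tuna $0.0614, orange $0.1750.
Take 2 servings of black beans: +20.0 g protein for $1.00 (total $1.00, still need 60.0 g).
Take 1 serving of chickpeas: +10.0 g protein for $0.55 (total $1.55, still need 50.0 g).
Take 1 serving of peanut butter: +7.0 g protein for $0.40 (total $1.95, still need 43.0 g).
Take 1.955 servings of canned tuna: +43.0 g protein for $2.64 (total $4.59, still need 0.0 g).
Filling from the cheapest source first is optimal under one linear minimum: $4.59.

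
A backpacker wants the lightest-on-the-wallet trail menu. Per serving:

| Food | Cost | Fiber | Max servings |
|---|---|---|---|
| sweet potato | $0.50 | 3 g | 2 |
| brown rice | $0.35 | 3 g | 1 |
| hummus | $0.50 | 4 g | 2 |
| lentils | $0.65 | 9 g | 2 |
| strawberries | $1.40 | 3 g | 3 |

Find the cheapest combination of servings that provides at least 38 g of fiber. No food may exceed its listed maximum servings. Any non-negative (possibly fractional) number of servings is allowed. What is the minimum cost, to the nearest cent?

Cost per g of fiber: lentils $0.0722, brown rice $0.1167, hummus $0.1250, sweet potato $0.1667, strawberries $0.4667.
Take 2 servings of lentils: +18.0 g fiber for $1.30 (total $1.30, still need 20.0 g).
Take 1 serving of brown rice: +3.0 g fiber for $0.35 (total $1.65, still need 17.0 g).
Take 2 servings of hummus: +8.0 g fiber for $1.00 (total $2.65, still need 9.0 g).
Take 2 servings of sweet potato: +6.0 g fiber for $1.00 (total $3.65, still need 3.0 g).
Take 1 serving of strawberries: +3.0 g fiber for $1.40 (total $5.05, still need 0.0 g).
Filling from the cheapest source first is optimal under one linear minimum: $5.05.

$5.05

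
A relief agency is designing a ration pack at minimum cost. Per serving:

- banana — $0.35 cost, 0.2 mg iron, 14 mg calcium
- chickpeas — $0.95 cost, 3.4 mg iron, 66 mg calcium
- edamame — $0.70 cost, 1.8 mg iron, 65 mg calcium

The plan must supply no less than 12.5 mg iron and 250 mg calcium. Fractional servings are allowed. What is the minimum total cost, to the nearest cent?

With two linear requirements the optimum uses one or two foods; enumerate the corners.
banana only: max(12.5/0.2, 250/14) = 62.5 servings → $21.88.
chickpeas only: max(12.5/3.4, 250/66) = 3.788 servings → $3.60.
edamame only: max(12.5/1.8, 250/65) = 6.944 servings → $4.86.
banana + chickpeas with both tight: 0.7267 servings and 3.634 servings → $3.71.
banana + edamame: the both-tight solution has a negative serving — not a feasible corner.
chickpeas + edamame with both tight: 3.547 servings and 0.2446 servings → $3.54.
So the least-cost plan costs $3.54.

$3.54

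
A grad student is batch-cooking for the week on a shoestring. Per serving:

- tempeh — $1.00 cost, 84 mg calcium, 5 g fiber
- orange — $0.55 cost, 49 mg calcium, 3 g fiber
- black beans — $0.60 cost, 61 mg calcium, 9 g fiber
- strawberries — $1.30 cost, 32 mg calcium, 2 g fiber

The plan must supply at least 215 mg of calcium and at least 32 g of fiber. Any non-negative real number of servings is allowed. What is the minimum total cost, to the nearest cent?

$2.13

At the optimum either one food covers both requirements or two foods hit both targets exactly; no other combination can be cheaper.
tempeh only: max(215/84, 32/5) = 6.4 servings → $6.40.
orange only: max(215/49, 32/3) = 10.67 servings → $5.87.
black beans only: max(215/61, 32/9) = 3.556 servings → $2.13.
strawberries only: max(215/32, 32/2) = 16 servings → $20.80.
tempeh + orange: intersection lies outside the first quadrant.
tempeh + black beans with both targets exact would need a negative amount; discard.
tempeh + strawberries: intersection lies outside the first quadrant.
orange + black beans with both targets exact would need a negative amount; discard.
orange + strawberries: the both-tight solution has a negative serving — not a feasible corner.
black beans + strawberries with both targets exact would need a negative amount; discard.
So the least-cost plan costs $2.13.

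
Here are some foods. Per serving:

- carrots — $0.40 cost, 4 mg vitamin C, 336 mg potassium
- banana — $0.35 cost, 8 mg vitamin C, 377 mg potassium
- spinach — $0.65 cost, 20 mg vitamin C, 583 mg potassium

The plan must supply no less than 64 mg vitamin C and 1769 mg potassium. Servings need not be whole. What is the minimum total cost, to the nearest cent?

$2.08

At the optimum either one food covers both requirements or two foods hit both targets exactly; no other combination can be cheaper.
carrots only: max(64/4, 1769/336) = 16 servings → $6.40.
banana only: max(64/8, 1769/377) = 8 servings → $2.80.
spinach only: max(64/20, 1769/583) = 3.2 servings → $2.08.
carrots + banana: intersection lies outside the first quadrant.
carrots + spinach: intersection lies outside the first quadrant.
banana + spinach: intersection lies outside the first quadrant.
Cheapest feasible corner: $2.08.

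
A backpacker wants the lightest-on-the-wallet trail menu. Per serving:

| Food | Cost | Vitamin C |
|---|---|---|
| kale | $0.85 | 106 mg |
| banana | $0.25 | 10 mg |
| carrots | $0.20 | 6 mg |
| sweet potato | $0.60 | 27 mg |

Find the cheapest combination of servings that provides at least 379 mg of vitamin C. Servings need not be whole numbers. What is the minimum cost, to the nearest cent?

$3.04

Cost per mg of vitamin C: kale $0.0080, sweet potato $0.0222, banana $0.0250, carrots $0.0333.
With no serving limits, use only kale: 379 mg / 106 mg = 3.575 servings × $0.85 = $3.04.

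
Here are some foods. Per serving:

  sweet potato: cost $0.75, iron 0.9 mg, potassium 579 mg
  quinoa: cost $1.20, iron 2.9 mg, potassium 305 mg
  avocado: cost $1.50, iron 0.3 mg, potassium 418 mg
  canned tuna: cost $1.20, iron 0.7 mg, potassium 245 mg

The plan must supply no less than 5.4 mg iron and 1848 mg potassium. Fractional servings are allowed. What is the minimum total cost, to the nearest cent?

Check every corner: each single food scaled to meet both minima, and each pair solved so both constraints bind.
sweet potato only: max(5.4/0.9, 1848/579) = 6 servings → $4.50.
quinoa only: max(5.4/2.9, 1848/305) = 6.059 servings → $7.27.
avocado only: max(5.4/0.3, 1848/418) = 18 servings → $27.00.
canned tuna only: max(5.4/0.7, 1848/245) = 7.714 servings → $9.26.
sweet potato + quinoa with both tight: 2.643 servings and 1.042 servings → $3.23.
sweet potato + avocado: intersection lies outside the first quadrant.
sweet potato + canned tuna with both targets exact would need a negative amount; discard.
quinoa + avocado with both tight: 1.519 servings and 3.312 servings → $6.79.
quinoa + canned tuna with both tight: 0.05915 servings and 7.469 servings → $9.03.
avocado + canned tuna: intersection lies outside the first quadrant.
The minimum over all feasible corners is $3.23.

$3.23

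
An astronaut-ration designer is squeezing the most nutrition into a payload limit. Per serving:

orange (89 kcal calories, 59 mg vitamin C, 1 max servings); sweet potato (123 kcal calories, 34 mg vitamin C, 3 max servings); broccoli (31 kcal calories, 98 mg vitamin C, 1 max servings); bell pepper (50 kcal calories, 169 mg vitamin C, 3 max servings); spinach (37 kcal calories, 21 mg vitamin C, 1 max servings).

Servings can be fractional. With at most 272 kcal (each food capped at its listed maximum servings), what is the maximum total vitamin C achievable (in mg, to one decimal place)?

Vitamin C per kcal: bell pepper 3.38, broccoli 3.161, orange 0.6629, spinach 0.5676, sweet potato 0.2764.
Take 3 servings of bell pepper: uses 150 kcal, +507.0 mg vitamin C (running total 507.0 mg).
Take 1 serving of broccoli: uses 31 kcal, +98.0 mg vitamin C (running total 605.0 mg).
Take 1 serving of orange: uses 89 kcal, +59.0 mg vitamin C (running total 664.0 mg).
Take 0.05405 servings of spinach: uses 2 kcal, +1.1 mg vitamin C (running total 665.1 mg).
Greedy by best ratio exhausts the calories allowance optimally: 665.1 mg.

665.1 mg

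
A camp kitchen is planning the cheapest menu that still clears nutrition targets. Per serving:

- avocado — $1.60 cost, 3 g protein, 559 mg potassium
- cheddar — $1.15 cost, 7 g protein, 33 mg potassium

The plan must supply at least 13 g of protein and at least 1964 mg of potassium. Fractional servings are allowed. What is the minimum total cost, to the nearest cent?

This is a tiny linear program; its minimum lies at a vertex of the feasible set. List the vertices and price them.
avocado only: max(13/3, 1964/559) = 4.333 servings → $6.93.
cheddar only: max(13/7, 1964/33) = 59.52 servings → $68.44.
avocado + cheddar with both tight: 3.492 servings and 0.3605 servings → $6.00.
The minimum over all feasible corners is $6.00.

$6.00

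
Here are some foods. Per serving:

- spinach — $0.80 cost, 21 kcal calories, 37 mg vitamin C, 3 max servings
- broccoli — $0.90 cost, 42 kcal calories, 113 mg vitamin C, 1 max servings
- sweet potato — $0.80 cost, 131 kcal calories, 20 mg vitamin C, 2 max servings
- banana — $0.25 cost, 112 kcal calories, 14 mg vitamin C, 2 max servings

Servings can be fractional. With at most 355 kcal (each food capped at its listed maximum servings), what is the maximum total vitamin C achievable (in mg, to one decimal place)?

262.2 mg

Vitamin C per kcal: broccoli 2.69, spinach 1.762, sweet potato 0.1527, banana 0.125.
Take 1 serving of broccoli: uses 42 kcal, +113.0 mg vitamin C (running total 113.0 mg).
Take 3 servings of spinach: uses 63 kcal, +111.0 mg vitamin C (running total 224.0 mg).
Take 1.908 servings of sweet potato: uses 250 kcal, +38.2 mg vitamin C (running total 262.2 mg).
Greedy by best ratio exhausts the calories allowance optimally: 262.2 mg.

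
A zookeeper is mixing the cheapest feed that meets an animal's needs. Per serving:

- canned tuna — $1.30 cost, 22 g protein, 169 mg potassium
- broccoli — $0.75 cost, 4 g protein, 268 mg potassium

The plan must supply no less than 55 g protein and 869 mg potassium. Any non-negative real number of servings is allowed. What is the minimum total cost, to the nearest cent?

Two binding constraints pin down two serving amounts, so the optimal mix uses at most two foods. The candidates are each food alone (scaled to the tighter of protein/potassium) and each pair with both constraints tight.
canned tuna only: max(55/22, 869/169) = 5.142 servings → $6.68.
broccoli only: max(55/4, 869/268) = 13.75 servings → $10.31.
canned tuna + broccoli with both tight: 2.158 servings and 1.882 servings → $4.22.
The minimum over all feasible corners is $4.22.

$4.22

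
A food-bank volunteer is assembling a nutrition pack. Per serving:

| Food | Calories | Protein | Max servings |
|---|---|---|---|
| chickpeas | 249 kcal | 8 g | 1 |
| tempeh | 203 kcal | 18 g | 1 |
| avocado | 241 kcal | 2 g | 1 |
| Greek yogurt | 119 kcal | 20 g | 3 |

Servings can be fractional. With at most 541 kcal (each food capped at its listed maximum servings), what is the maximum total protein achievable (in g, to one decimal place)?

76.3 g

Protein per kcal: Greek yogurt 0.1681, tempeh 0.08867, chickpeas 0.03213, avocado 0.008299.
Take 3 servings of Greek yogurt: uses 357 kcal, +60.0 g protein (running total 60.0 g).
Take 0.9064 servings of tempeh: uses 184 kcal, +16.3 g protein (running total 76.3 g).
Filling greedily by protein-per-kcal is optimal for one linear limit, giving 76.3 g.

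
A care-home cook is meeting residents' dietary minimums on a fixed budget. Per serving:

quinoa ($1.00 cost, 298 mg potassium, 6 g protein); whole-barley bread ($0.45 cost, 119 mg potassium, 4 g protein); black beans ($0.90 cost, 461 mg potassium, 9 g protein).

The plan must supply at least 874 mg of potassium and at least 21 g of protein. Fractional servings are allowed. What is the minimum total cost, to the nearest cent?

Check every corner: each single food scaled to meet both minima, and each pair solved so both constraints bind.
quinoa only: max(874/298, 21/6) = 3.5 servings → $3.50.
whole-barley bread only: max(874/119, 21/4) = 7.345 servings → $3.31.
black beans only: max(874/461, 21/9) = 2.333 servings → $2.10.
quinoa + whole-barley bread with both tight: 2.086 servings and 2.121 servings → $3.04.
quinoa + black beans with both targets exact would need a negative amount; discard.
whole-barley bread + black beans with both tight: 2.348 servings and 1.29 servings → $2.22.
The minimum over all feasible corners is $2.10.

$2.10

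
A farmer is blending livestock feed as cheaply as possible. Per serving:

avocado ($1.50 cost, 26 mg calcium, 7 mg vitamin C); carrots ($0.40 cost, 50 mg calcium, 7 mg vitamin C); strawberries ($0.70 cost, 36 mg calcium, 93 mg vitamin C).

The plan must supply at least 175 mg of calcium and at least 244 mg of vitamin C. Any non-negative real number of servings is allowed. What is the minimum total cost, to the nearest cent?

$2.43

Two binding constraints pin down two serving amounts, so the optimal mix uses at most two foods. The candidates are each food alone (scaled to the tighter of calcium/vitamin C) and each pair with both constraints tight.
avocado only: max(175/26, 244/7) = 34.86 servings → $52.29.
carrots only: max(175/50, 244/7) = 34.86 servings → $13.94.
strawberries only: max(175/36, 244/93) = 4.861 servings → $3.40.
avocado + carrots: the both-tight solution has a negative serving — not a feasible corner.
avocado + strawberries with both tight: 3.458 servings and 2.363 servings → $6.84.
carrots + strawberries with both tight: 1.703 servings and 2.495 servings → $2.43.
The minimum over all feasible corners is $2.43.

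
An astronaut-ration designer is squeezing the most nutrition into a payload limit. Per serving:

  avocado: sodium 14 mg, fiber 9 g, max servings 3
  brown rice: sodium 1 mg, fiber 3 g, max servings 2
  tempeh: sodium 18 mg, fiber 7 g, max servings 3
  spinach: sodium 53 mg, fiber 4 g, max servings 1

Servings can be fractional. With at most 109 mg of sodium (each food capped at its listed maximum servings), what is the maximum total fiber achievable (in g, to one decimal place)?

54.8 g

Fiber per mg sodium: brown rice 3, avocado 0.6429, tempeh 0.3889, spinach 0.07547.
Take 2 servings of brown rice: uses 2 mg sodium, +6.0 g fiber (running total 6.0 g).
Take 3 servings of avocado: uses 42 mg sodium, +27.0 g fiber (running total 33.0 g).
Take 3 servings of tempeh: uses 54 mg sodium, +21.0 g fiber (running total 54.0 g).
Take 0.2075 servings of spinach: uses 11 mg sodium, +0.8 g fiber (running total 54.8 g).
Filling greedily by fiber-per-mg sodium is optimal for one linear limit, giving 54.8 g.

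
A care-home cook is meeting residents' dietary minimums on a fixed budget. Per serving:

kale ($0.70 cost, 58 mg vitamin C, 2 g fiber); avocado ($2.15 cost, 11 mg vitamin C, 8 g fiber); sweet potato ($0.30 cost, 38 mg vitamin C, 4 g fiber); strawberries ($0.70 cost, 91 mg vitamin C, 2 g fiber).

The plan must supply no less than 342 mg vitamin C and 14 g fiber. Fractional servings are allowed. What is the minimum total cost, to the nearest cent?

kale only: max(342/58, 14/2) = 7 servings → $4.90.
avocado only: max(342/11, 14/8) = 31.09 servings → $66.85.
sweet potato only: max(342/38, 14/4) = 9 servings → $2.70.
strawberries only: max(342/91, 14/2) = 7 servings → $4.90.
kale + avocado with both tight: 5.842 servings and 0.2896 servings → $4.71.
kale + sweet potato with both tight: 5.359 servings and 0.8205 servings → $4.00.
kale + strawberries with both targets exact would need a negative amount; discard.
avocado + sweet potato: intersection lies outside the first quadrant.
avocado + strawberries with both tight: 0.8357 servings and 3.657 servings → $4.36.
sweet potato + strawberries with both tight: 2.049 servings and 2.903 servings → $2.65.
The minimum over all feasible corners is $2.65.

$2.65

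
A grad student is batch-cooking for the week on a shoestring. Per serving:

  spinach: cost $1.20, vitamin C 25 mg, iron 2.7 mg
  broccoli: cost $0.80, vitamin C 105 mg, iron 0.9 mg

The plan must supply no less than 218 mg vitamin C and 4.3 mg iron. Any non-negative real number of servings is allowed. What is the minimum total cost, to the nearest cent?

$2.65

Compare the cost at each extreme point of the feasible region.
spinach only: max(218/25, 4.3/2.7) = 8.72 servings → $10.46.
broccoli only: max(218/105, 4.3/0.9) = 4.778 servings → $3.82.
spinach + broccoli with both tight: 0.9782 servings and 1.843 servings → $2.65.
The minimum over all feasible corners is $2.65.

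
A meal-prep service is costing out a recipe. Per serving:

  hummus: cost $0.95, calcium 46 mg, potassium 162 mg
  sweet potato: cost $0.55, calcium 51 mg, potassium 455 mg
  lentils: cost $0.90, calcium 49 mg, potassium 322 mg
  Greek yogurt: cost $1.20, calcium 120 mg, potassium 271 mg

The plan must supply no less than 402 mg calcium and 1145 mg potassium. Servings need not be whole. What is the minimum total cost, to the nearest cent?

$4.05

Two binding constraints pin down two serving amounts, so the optimal mix uses at most two foods. The candidates are each food alone (scaled to the tighter of calcium/potassium) and each pair with both constraints tight.
hummus only: max(402/46, 1145/162) = 8.739 servings → $8.30.
sweet potato only: max(402/51, 1145/455) = 7.882 servings → $4.34.
lentils only: max(402/49, 1145/322) = 8.204 servings → $7.38.
Greek yogurt only: max(402/120, 1145/271) = 4.225 servings → $5.07.
hummus + sweet potato: the both-tight solution has a negative serving — not a feasible corner.
hummus + lentils with both targets exact would need a negative amount; discard.
hummus + Greek yogurt with both tight: 4.081 servings and 1.786 servings → $6.02.
sweet potato + lentils: intersection lies outside the first quadrant.
sweet potato + Greek yogurt with both tight: 0.6979 servings and 3.053 servings → $4.05.
lentils + Greek yogurt with both tight: 1.122 servings and 2.892 servings → $4.48.
The minimum over all feasible corners is $4.05.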